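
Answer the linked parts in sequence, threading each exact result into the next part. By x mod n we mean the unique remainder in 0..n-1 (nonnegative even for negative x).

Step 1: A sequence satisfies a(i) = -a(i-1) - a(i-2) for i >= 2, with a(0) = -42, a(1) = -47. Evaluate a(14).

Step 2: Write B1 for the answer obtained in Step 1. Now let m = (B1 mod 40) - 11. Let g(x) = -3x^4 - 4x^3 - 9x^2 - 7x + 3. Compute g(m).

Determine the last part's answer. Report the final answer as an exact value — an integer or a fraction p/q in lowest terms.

Step 1: a(2) = -1*(-47) - 1*(-42) = 89; iterating: a(2)=89, a(3)=-42, a(4)=-47, a(5)=89, a(6)=-42, a(7)=-47, a(8)=89, a(9)=-42, a(10)=-47, a(11)=89, a(12)=-42, a(13)=-47, a(14)=89; answer 89
Step 2: B1 = 89; m = -2; -3*(-2)^4 - 4*(-2)^3 - 9*(-2)^2 - 7*(-2)^1 + 3 = (-48) + (32) + (-36) + (14) + (3) = -35; answer -35

-35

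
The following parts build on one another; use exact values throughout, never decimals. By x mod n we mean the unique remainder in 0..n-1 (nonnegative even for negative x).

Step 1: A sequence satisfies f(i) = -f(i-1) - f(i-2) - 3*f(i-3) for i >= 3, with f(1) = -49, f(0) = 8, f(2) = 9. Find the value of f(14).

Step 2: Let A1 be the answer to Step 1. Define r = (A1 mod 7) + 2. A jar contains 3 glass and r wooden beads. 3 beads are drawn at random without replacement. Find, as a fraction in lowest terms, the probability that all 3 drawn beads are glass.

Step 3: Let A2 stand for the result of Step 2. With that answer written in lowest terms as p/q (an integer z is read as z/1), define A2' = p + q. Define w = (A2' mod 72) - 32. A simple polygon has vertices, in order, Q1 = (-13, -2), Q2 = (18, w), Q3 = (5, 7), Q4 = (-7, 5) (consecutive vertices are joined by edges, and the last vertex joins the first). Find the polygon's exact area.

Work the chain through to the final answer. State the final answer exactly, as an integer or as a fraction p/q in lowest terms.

243/2

Step 1: f(3) = -1*(9) - 1*(-49) - 3*(8) = 16; iterating: f(3)=16, f(4)=122, f(5)=-165, f(6)=-5, f(7)=-196, f(8)=696, f(9)=-485, f(10)=377, f(11)=-1980, f(12)=3058, f(13)=-2209, f(14)=5091; answer 5091
Step 2: A1 = 5091; r = 4; total draws C(7,3) = 35; favorable C(3,3) = 1; P = 1/35; answer 1/35
Step 3: A2 = 1/35; threaded value p + q = 36; w = 4; cross terms: (-13*4 - 18*-2)=-16, (18*7 - 5*4)=106, (5*5 - -7*7)=74, (-7*-2 - -13*5)=79; twice the area = |243| = 243; area = 243/2; answer 243/2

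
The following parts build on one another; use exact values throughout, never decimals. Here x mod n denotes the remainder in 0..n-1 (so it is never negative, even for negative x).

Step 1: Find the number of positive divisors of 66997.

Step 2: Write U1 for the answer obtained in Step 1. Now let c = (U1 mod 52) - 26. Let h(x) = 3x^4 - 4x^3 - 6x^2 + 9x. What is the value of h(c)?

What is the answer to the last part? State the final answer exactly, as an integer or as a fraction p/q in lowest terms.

336150

Step 1: 66997 = 7 * 17 * 563; number of divisors = (1+1) * (1+1) * (1+1) = 8; answer 8
Step 2: U1 = 8; c = -18; 3*(-18)^4 - 4*(-18)^3 - 6*(-18)^2 + 9*(-18)^1 = (314928) + (23328) + (-1944) + (-162) = 336150; answer 336150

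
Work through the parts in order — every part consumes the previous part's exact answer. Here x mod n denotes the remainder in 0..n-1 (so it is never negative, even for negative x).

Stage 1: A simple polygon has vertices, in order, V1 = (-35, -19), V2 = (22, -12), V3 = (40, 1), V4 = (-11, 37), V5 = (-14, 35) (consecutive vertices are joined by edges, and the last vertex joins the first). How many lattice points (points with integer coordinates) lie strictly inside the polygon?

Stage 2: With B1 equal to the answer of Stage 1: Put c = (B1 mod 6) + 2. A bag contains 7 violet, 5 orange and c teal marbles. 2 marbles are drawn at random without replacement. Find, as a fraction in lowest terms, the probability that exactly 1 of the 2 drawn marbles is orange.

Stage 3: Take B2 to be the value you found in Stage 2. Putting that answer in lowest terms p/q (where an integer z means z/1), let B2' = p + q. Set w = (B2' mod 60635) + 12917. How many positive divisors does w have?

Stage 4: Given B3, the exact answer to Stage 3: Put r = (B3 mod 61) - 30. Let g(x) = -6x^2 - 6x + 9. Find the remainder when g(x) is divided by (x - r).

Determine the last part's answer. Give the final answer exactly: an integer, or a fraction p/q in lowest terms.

Stage 1: cross terms: (-35*-12 - 22*-19)=838, (22*1 - 40*-12)=502, (40*37 - -11*1)=1491, (-11*35 - -14*37)=133, (-14*-19 - -35*35)=1491; twice the area = |4455| = 4455; area = 4455/2; boundary points = 1 + 1 + 3 + 1 + 3 = 9; strictly interior points = area - boundary/2 + 1 = 2224; answer 2224
Stage 2: B1 = 2224; c = 6; total draws C(18,2) = 153; favorable C(5,1)*C(13,1) = 65; P = 65/153; answer 65/153
Stage 3: B2 = 65/153; threaded value p + q = 218; w = 13135; 13135 = 5 * 37 * 71; number of divisors = (1+1) * (1+1) * (1+1) = 8; answer 8
Stage 4: B3 = 8; r = -22; remainder = value at the root: -6*(-22)^2 - 6*(-22)^1 + 9 = (-2904) + (132) + (9) = -2763; answer -2763

-2763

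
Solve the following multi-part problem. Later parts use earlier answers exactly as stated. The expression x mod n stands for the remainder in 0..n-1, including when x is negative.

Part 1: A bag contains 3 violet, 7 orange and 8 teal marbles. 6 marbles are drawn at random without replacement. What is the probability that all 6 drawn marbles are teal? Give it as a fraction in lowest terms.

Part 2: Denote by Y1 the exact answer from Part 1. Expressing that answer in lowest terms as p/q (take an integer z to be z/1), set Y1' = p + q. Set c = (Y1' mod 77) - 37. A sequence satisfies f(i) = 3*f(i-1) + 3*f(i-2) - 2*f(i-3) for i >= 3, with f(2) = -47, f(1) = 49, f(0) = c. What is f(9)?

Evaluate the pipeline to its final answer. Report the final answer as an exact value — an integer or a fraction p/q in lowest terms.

Part 1: total draws C(18,6) = 18564; favorable C(8,6) = 28; P = 1/663; answer 1/663
Part 2: Y1 = 1/663; threaded value p + q = 664; c = 11; f(3) = 3*(-47) + 3*(49) - 2*(11) = -16; iterating: f(3)=-16, f(4)=-287, f(5)=-815, f(6)=-3274, f(7)=-11693, f(8)=-43271, f(9)=-158344; answer -158344

-158344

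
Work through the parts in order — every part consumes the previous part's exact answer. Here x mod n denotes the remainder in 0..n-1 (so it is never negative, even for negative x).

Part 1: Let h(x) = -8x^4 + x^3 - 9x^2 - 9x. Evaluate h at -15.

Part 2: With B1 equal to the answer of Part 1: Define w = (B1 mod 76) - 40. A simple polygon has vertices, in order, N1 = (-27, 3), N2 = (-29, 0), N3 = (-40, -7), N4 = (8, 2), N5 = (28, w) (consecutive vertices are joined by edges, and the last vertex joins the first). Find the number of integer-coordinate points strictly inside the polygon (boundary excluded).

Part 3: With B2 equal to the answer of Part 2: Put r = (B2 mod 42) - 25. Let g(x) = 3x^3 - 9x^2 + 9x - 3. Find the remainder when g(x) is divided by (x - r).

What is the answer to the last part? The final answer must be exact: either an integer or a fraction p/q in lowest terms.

Part 1: -8*(-15)^4 + 1*(-15)^3 - 9*(-15)^2 - 9*(-15)^1 = (-405000) + (-3375) + (-2025) + (135) = -410265; answer -410265
Part 2: B1 = -410265; w = 19; cross terms: (-27*0 - -29*3)=87, (-29*-7 - -40*0)=203, (-40*2 - 8*-7)=-24, (8*19 - 28*2)=96, (28*3 - -27*19)=597; twice the area = |959| = 959; area = 959/2; boundary points = 1 + 1 + 3 + 1 + 1 = 7; strictly interior points = area - boundary/2 + 1 = 477; answer 477
Part 3: B2 = 477; r = -10; remainder = value at the root: 3*(-10)^3 - 9*(-10)^2 + 9*(-10)^1 - 3 = (-3000) + (-900) + (-90) + (-3) = -3993; answer -3993

-3993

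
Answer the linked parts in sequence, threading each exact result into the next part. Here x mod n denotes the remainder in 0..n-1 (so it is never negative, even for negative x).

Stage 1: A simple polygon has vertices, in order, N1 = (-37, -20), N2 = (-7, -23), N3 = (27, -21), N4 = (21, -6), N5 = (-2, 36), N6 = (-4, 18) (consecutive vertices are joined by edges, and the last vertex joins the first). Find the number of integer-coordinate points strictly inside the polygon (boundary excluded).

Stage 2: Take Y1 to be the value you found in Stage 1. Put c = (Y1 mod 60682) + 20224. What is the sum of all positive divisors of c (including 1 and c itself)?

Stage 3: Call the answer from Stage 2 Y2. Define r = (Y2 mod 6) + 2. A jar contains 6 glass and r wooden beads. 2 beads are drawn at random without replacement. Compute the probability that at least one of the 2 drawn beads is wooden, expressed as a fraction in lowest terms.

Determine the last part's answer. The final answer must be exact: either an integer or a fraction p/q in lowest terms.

2/3

Stage 1: cross terms: (-37*-23 - -7*-20)=711, (-7*-21 - 27*-23)=768, (27*-6 - 21*-21)=279, (21*36 - -2*-6)=744, (-2*18 - -4*36)=108, (-4*-20 - -37*18)=746; twice the area = |3356| = 3356; area = 1678; boundary points = 3 + 2 + 3 + 1 + 2 + 1 = 12; strictly interior points = area - boundary/2 + 1 = 1673; answer 1673
Stage 2: Y1 = 1673; c = 21897; 21897 = 3^3 * 811; sigma = (1 + 3 + 9 + 27) * (1 + 811) = 40 * 812 = 32480; answer 32480
Stage 3: Y2 = 32480; r = 4; total draws C(10,2) = 45; complement C(6,2) = 15; favorable 45 - 15 = 30; P = 2/3; answer 2/3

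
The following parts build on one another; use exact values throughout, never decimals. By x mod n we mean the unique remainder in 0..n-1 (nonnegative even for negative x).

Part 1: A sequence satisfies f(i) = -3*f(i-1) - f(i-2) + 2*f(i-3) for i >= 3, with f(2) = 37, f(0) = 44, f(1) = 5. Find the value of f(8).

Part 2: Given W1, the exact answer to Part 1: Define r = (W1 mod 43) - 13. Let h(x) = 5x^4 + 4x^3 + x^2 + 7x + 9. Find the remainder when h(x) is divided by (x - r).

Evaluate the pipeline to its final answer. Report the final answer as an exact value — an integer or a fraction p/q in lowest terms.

Part 1: f(3) = -3*(37) - 1*(5) + 2*(44) = -28; iterating: f(3)=-28, f(4)=57, f(5)=-69, f(6)=94, f(7)=-99, f(8)=65; answer 65
Part 2: W1 = 65; r = 9; remainder = value at the root: 5*(9)^4 + 4*(9)^3 + 1*(9)^2 + 7*(9)^1 + 9 = (32805) + (2916) + (81) + (63) + (9) = 35874; answer 35874

35874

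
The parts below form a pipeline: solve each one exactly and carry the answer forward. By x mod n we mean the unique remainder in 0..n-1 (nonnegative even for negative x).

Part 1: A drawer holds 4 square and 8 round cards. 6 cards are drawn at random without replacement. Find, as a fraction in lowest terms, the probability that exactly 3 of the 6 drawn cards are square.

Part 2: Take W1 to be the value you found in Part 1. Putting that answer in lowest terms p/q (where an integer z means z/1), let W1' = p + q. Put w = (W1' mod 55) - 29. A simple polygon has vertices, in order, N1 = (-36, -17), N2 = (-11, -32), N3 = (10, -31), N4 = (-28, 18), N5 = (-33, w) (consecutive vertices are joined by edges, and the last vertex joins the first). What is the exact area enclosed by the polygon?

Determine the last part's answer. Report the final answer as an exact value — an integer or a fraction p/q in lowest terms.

2189/2

Part 1: total draws C(12,6) = 924; favorable C(4,3)*C(8,3) = 224; P = 8/33; answer 8/33
Part 2: W1 = 8/33; threaded value p + q = 41; w = 12; cross terms: (-36*-32 - -11*-17)=965, (-11*-31 - 10*-32)=661, (10*18 - -28*-31)=-688, (-28*12 - -33*18)=258, (-33*-17 - -36*12)=993; twice the area = |2189| = 2189; area = 2189/2; answer 2189/2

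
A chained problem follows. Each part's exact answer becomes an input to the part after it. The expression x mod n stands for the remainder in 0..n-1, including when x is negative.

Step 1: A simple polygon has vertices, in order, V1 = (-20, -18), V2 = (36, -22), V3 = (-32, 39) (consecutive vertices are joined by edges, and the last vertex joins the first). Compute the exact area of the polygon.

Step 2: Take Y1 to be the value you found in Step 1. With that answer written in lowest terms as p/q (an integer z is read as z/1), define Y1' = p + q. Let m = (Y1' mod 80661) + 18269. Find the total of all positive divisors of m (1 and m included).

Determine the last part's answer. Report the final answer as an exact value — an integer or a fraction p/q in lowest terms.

Step 1: cross terms: (-20*-22 - 36*-18)=1088, (36*39 - -32*-22)=700, (-32*-18 - -20*39)=1356; twice the area = |3144| = 3144; area = 1572; answer 1572
Step 2: Y1 = 1572; threaded value p + q = 1573; m = 19842; 19842 = 2 * 3 * 3307; sigma = (1 + 2) * (1 + 3) * (1 + 3307) = 3 * 4 * 3308 = 39696; answer 39696

39696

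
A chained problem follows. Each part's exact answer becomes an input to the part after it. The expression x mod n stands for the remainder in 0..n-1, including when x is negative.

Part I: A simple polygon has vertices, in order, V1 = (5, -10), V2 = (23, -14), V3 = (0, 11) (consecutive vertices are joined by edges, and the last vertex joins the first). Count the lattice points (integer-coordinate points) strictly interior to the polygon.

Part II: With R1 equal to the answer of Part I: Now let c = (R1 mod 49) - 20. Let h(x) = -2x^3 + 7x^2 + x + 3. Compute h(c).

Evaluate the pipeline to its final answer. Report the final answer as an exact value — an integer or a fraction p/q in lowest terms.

Part I: cross terms: (5*-14 - 23*-10)=160, (23*11 - 0*-14)=253, (0*-10 - 5*11)=-55; twice the area = |358| = 358; area = 179; boundary points = 2 + 1 + 1 = 4; strictly interior points = area - boundary/2 + 1 = 178; answer 178
Part II: R1 = 178; c = 11; -2*(11)^3 + 7*(11)^2 + 1*(11)^1 + 3 = (-2662) + (847) + (11) + (3) = -1801; answer -1801

-1801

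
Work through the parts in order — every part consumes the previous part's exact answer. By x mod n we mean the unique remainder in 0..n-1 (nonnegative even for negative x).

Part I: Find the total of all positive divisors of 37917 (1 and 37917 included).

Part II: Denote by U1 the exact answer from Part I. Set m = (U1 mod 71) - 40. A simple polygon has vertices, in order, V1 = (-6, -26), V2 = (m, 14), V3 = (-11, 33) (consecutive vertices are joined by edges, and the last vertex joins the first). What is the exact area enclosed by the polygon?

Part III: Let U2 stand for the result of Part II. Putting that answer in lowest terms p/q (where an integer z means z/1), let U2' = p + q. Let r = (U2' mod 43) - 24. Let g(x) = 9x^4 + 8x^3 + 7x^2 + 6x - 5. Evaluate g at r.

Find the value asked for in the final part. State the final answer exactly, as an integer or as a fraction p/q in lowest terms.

2424793

Part I: 37917 = 3^2 * 11 * 383; sigma = (1 + 3 + 9) * (1 + 11) * (1 + 383) = 13 * 12 * 384 = 59904; answer 59904
Part II: U1 = 59904; m = 11; cross terms: (-6*14 - 11*-26)=202, (11*33 - -11*14)=517, (-11*-26 - -6*33)=484; twice the area = |1203| = 1203; area = 1203/2; answer 1203/2
Part III: U2 = 1203/2; threaded value p + q = 1205; r = -23; 9*(-23)^4 + 8*(-23)^3 + 7*(-23)^2 + 6*(-23)^1 - 5 = (2518569) + (-97336) + (3703) + (-138) + (-5) = 2424793; answer 2424793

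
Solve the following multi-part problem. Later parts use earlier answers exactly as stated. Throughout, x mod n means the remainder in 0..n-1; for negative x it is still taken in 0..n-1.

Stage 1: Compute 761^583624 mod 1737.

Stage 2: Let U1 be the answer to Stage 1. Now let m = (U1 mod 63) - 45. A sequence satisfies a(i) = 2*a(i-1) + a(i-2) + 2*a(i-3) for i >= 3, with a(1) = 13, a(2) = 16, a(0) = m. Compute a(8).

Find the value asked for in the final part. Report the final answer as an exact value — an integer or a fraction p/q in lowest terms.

Stage 1: squarings mod 1737: 761^1=761, 761^2=700, 761^4=166, 761^8=1501, 761^16=112, 761^32=385, 761^64=580, 761^128=1159, 761^256=580, 761^512=1159, 761^1024=580, 761^2048=1159, 761^4096=580, 761^8192=1159, 761^16384=580, 761^32768=1159, 761^65536=580, 761^131072=1159, 761^262144=580, 761^524288=1159; 761^583624 = 761^8 * 761^64 * 761^128 * 761^256 * 761^512 * 761^1024 * 761^8192 * 761^16384 * 761^32768 * 761^524288 = 922 (mod 1737); answer 922
Stage 2: U1 = 922; m = -5; a(3) = 2*(16) + 1*(13) + 2*(-5) = 35; iterating: a(3)=35, a(4)=112, a(5)=291, a(6)=764, a(7)=2043, a(8)=5432; answer 5432

5432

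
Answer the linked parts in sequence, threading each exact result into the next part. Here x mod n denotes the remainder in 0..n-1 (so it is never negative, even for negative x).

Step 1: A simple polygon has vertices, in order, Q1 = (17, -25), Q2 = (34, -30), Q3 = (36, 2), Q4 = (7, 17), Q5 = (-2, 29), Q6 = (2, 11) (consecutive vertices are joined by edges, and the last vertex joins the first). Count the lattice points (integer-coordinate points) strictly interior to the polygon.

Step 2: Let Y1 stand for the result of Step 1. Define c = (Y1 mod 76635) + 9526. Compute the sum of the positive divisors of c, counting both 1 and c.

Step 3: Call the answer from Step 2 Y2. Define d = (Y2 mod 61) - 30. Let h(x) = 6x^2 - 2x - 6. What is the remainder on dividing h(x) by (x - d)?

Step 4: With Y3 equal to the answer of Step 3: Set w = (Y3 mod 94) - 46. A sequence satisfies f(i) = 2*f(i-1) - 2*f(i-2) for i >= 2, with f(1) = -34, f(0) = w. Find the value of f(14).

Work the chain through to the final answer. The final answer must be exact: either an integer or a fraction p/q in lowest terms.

1280

Step 1: cross terms: (17*-30 - 34*-25)=340, (34*2 - 36*-30)=1148, (36*17 - 7*2)=598, (7*29 - -2*17)=237, (-2*11 - 2*29)=-80, (2*-25 - 17*11)=-237; twice the area = |2006| = 2006; area = 1003; boundary points = 1 + 2 + 1 + 3 + 2 + 3 = 12; strictly interior points = area - boundary/2 + 1 = 998; answer 998
Step 2: Y1 = 998; c = 10524; 10524 = 2^2 * 3 * 877; sigma = (1 + 2 + 4) * (1 + 3) * (1 + 877) = 7 * 4 * 878 = 24584; answer 24584
Step 3: Y2 = 24584; d = -29; remainder = value at the root: 6*(-29)^2 - 2*(-29)^1 - 6 = (5046) + (58) + (-6) = 5098; answer 5098
Step 4: Y3 = 5098; w = -24; f(2) = 2*(-34) - 2*(-24) = -20; iterating: f(2)=-20, f(3)=28, f(4)=96, f(5)=136, f(6)=80, f(7)=-112, f(8)=-384, f(9)=-544, f(10)=-320, f(11)=448, f(12)=1536, f(13)=2176, f(14)=1280; answer 1280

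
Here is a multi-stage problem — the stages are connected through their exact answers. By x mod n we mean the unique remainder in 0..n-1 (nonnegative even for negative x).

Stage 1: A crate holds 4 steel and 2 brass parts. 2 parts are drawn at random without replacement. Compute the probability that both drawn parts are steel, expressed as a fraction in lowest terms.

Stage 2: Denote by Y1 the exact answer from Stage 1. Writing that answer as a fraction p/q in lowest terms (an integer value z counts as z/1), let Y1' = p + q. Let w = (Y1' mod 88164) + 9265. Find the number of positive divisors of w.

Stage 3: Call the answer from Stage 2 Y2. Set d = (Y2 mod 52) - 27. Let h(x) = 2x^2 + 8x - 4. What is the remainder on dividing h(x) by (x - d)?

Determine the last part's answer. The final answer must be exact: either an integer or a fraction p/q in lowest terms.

Stage 1: total draws C(6,2) = 15; favorable C(4,2) = 6; P = 2/5; answer 2/5
Stage 2: Y1 = 2/5; threaded value p + q = 7; w = 9272; 9272 = 2^3 * 19 * 61; number of divisors = (3+1) * (1+1) * (1+1) = 16; answer 16
Stage 3: Y2 = 16; d = -11; remainder = value at the root: 2*(-11)^2 + 8*(-11)^1 - 4 = (242) + (-88) + (-4) = 150; answer 150

150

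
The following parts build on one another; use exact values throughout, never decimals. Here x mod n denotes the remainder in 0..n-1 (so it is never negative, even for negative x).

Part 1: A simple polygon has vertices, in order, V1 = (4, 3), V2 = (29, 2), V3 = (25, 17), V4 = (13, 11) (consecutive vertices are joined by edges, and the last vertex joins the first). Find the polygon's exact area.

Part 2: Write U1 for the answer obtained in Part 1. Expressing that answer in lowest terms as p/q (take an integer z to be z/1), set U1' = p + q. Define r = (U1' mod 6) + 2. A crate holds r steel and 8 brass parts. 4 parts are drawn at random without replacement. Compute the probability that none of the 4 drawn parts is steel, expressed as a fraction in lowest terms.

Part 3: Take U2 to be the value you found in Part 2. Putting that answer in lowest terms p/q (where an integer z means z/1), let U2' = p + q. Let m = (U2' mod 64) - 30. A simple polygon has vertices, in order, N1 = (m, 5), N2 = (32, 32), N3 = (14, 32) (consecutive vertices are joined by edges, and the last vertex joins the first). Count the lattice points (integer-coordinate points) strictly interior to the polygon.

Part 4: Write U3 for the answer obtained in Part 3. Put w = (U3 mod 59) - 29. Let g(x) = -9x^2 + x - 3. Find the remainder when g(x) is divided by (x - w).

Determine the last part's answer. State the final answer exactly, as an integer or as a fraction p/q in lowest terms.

Part 1: cross terms: (4*2 - 29*3)=-79, (29*17 - 25*2)=443, (25*11 - 13*17)=54, (13*3 - 4*11)=-5; twice the area = |413| = 413; area = 413/2; answer 413/2
Part 2: U1 = 413/2; threaded value p + q = 415; r = 3; total draws C(11,4) = 330; favorable C(8,4) = 70; P = 7/33; answer 7/33
Part 3: U2 = 7/33; threaded value p + q = 40; m = 10; cross terms: (10*32 - 32*5)=160, (32*32 - 14*32)=576, (14*5 - 10*32)=-250; twice the area = |486| = 486; area = 243; boundary points = 1 + 18 + 1 = 20; strictly interior points = area - boundary/2 + 1 = 234; answer 234
Part 4: U3 = 234; w = 28; remainder = value at the root: -9*(28)^2 + 1*(28)^1 - 3 = (-7056) + (28) + (-3) = -7031; answer -7031

-7031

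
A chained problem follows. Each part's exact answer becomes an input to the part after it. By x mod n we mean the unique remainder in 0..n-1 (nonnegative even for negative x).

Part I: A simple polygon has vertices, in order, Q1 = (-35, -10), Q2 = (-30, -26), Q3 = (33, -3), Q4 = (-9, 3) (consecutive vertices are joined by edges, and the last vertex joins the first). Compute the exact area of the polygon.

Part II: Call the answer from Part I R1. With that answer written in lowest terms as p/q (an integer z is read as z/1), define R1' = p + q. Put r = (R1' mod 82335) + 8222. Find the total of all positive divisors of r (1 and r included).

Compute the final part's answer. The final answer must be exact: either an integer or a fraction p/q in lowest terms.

Part I: cross terms: (-35*-26 - -30*-10)=610, (-30*-3 - 33*-26)=948, (33*3 - -9*-3)=72, (-9*-10 - -35*3)=195; twice the area = |1825| = 1825; area = 1825/2; answer 1825/2
Part II: R1 = 1825/2; threaded value p + q = 1827; r = 10049; 10049 = 13 * 773; sigma = (1 + 13) * (1 + 773) = 14 * 774 = 10836; answer 10836

10836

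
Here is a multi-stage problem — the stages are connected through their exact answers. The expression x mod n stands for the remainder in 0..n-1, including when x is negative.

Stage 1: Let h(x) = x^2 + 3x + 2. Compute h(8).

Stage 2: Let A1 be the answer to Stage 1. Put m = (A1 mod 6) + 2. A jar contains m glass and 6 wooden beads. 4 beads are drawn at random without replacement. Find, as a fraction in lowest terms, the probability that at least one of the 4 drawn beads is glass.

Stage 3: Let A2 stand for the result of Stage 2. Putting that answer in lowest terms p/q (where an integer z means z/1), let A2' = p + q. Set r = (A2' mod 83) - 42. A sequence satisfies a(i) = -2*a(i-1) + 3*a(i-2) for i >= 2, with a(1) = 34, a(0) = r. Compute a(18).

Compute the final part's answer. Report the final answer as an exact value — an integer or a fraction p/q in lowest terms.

Stage 1: 1*(8)^2 + 3*(8)^1 + 2 = (64) + (24) + (2) = 90; answer 90
Stage 2: A1 = 90; m = 2; total draws C(8,4) = 70; complement C(6,4) = 15; favorable 70 - 15 = 55; P = 11/14; answer 11/14
Stage 3: A2 = 11/14; threaded value p + q = 25; r = -17; a(2) = -2*(34) + 3*(-17) = -119; iterating: a(2)=-119, a(3)=340, a(4)=-1037, a(5)=3094, a(6)=-9299, a(7)=27880, a(8)=-83657, a(9)=250954, a(10)=-752879, a(11)=2258620, a(12)=-6775877, a(13)=20327614, a(14)=-60982859, a(15)=182948560, a(16)=-548845697, a(17)=1646537074, a(18)=-4939611239; answer -4939611239

-4939611239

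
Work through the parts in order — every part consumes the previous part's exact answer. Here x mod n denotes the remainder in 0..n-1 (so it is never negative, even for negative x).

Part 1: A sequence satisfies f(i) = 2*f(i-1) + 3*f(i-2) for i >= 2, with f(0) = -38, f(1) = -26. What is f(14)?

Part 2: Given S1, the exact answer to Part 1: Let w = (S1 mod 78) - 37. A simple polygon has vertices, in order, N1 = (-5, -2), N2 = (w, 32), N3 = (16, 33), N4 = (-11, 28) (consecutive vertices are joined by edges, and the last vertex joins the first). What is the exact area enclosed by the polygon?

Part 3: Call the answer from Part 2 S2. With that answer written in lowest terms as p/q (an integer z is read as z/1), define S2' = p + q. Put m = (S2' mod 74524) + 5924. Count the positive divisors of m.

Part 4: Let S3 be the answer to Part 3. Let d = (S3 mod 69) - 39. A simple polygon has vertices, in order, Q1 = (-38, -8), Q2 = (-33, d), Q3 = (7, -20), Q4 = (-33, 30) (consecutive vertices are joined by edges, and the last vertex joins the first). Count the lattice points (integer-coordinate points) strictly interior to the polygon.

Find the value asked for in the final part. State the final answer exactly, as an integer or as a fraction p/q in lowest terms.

Part 1: f(2) = 2*(-26) + 3*(-38) = -166; iterating: f(2)=-166, f(3)=-410, f(4)=-1318, f(5)=-3866, f(6)=-11686, f(7)=-34970, f(8)=-104998, f(9)=-314906, f(10)=-944806, f(11)=-2834330, f(12)=-8503078, f(13)=-25509146, f(14)=-76527526; answer -76527526
Part 2: S1 = -76527526; w = 31; cross terms: (-5*32 - 31*-2)=-98, (31*33 - 16*32)=511, (16*28 - -11*33)=811, (-11*-2 - -5*28)=162; twice the area = |1386| = 1386; area = 693; answer 693
Part 3: S2 = 693; threaded value p + q = 694; m = 6618; 6618 = 2 * 3 * 1103; number of divisors = (1+1) * (1+1) * (1+1) = 8; answer 8
Part 4: S3 = 8; d = -31; cross terms: (-38*-31 - -33*-8)=914, (-33*-20 - 7*-31)=877, (7*30 - -33*-20)=-450, (-33*-8 - -38*30)=1404; twice the area = |2745| = 2745; area = 2745/2; boundary points = 1 + 1 + 10 + 1 = 13; strictly interior points = area - boundary/2 + 1 = 1367; answer 1367

1367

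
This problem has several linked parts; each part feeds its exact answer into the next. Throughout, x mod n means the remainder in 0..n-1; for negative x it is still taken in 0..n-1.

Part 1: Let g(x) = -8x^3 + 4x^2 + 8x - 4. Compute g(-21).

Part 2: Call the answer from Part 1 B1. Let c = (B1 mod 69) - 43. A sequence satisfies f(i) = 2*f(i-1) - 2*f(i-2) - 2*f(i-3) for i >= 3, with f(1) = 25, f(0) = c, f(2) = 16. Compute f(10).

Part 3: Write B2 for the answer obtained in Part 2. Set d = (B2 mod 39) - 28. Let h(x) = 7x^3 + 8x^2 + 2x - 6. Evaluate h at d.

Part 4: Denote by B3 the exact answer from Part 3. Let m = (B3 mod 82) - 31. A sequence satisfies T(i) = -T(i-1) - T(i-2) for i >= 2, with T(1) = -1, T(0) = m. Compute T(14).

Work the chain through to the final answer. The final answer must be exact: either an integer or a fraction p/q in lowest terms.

Part 1: -8*(-21)^3 + 4*(-21)^2 + 8*(-21)^1 - 4 = (74088) + (1764) + (-168) + (-4) = 75680; answer 75680
Part 2: B1 = 75680; c = 13; f(3) = 2*(16) - 2*(25) - 2*(13) = -44; iterating: f(3)=-44, f(4)=-170, f(5)=-284, f(6)=-140, f(7)=628, f(8)=2104, f(9)=3232, f(10)=1000; answer 1000
Part 3: B2 = 1000; d = -3; 7*(-3)^3 + 8*(-3)^2 + 2*(-3)^1 - 6 = (-189) + (72) + (-6) + (-6) = -129; answer -129
Part 4: B3 = -129; m = 4; T(2) = -1*(-1) - 1*(4) = -3; iterating: T(2)=-3, T(3)=4, T(4)=-1, T(5)=-3, T(6)=4, T(7)=-1, T(8)=-3, T(9)=4, T(10)=-1, T(11)=-3, T(12)=4, T(13)=-1, T(14)=-3; answer -3

-3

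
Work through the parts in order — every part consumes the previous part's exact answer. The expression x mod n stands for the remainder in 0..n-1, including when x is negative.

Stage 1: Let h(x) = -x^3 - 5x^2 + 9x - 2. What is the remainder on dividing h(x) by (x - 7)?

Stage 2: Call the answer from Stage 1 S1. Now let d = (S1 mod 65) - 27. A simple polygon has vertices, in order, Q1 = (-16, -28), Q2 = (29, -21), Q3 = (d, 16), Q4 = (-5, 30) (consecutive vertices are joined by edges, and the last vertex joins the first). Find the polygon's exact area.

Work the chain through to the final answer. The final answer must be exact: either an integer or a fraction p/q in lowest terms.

Stage 1: remainder = value at the root: -1*(7)^3 - 5*(7)^2 + 9*(7)^1 - 2 = (-343) + (-245) + (63) + (-2) = -527; answer -527
Stage 2: S1 = -527; d = 31; cross terms: (-16*-21 - 29*-28)=1148, (29*16 - 31*-21)=1115, (31*30 - -5*16)=1010, (-5*-28 - -16*30)=620; twice the area = |3893| = 3893; area = 3893/2; answer 3893/2

3893/2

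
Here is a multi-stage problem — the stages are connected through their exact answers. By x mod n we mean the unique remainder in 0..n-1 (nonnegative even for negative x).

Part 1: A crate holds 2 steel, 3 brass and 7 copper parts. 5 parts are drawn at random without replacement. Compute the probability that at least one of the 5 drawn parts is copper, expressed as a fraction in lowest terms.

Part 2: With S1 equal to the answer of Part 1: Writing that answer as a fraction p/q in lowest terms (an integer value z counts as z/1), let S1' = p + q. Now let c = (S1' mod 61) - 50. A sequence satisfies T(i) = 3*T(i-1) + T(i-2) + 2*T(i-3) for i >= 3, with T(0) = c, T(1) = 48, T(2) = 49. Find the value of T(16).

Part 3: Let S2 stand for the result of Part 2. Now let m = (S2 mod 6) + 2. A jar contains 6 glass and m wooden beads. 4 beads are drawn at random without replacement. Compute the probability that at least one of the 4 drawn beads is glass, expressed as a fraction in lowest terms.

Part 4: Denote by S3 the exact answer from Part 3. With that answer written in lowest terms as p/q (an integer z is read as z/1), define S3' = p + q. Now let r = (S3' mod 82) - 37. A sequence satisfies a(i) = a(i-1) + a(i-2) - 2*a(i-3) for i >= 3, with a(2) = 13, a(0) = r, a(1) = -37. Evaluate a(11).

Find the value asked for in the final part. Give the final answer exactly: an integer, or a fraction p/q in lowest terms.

-723

Part 1: total draws C(12,5) = 792; complement C(5,5) = 1; favorable 792 - 1 = 791; P = 791/792; answer 791/792
Part 2: S1 = 791/792; threaded value p + q = 1583; c = 8; T(3) = 3*(49) + 1*(48) + 2*(8) = 211; iterating: T(3)=211, T(4)=778, T(5)=2643, T(6)=9129, T(7)=31586, T(8)=109173, T(9)=377363, T(10)=1304434, T(11)=4509011, T(12)=15586193, T(13)=53876458, T(14)=186233589, T(15)=643749611, T(16)=2225235338; answer 2225235338
Part 3: S2 = 2225235338; m = 4; total draws C(10,4) = 210; complement C(4,4) = 1; favorable 210 - 1 = 209; P = 209/210; answer 209/210
Part 4: S3 = 209/210; threaded value p + q = 419; r = -28; a(3) = 1*(13) + 1*(-37) - 2*(-28) = 32; iterating: a(3)=32, a(4)=119, a(5)=125, a(6)=180, a(7)=67, a(8)=-3, a(9)=-296, a(10)=-433, a(11)=-723; answer -723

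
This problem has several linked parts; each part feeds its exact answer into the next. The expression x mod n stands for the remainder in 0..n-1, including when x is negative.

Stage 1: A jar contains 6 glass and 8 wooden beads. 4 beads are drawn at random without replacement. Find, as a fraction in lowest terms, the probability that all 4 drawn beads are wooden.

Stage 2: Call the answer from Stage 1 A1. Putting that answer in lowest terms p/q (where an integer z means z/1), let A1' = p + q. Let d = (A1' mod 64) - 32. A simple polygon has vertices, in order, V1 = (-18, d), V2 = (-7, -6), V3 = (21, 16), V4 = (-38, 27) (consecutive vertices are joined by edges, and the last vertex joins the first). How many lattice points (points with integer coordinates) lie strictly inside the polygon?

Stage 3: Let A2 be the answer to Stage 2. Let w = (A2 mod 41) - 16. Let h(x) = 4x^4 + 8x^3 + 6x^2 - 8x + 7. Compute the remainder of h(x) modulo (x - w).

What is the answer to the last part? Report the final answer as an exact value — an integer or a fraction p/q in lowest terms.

Stage 1: total draws C(14,4) = 1001; favorable C(8,4) = 70; P = 10/143; answer 10/143
Stage 2: A1 = 10/143; threaded value p + q = 153; d = -7; cross terms: (-18*-6 - -7*-7)=59, (-7*16 - 21*-6)=14, (21*27 - -38*16)=1175, (-38*-7 - -18*27)=752; twice the area = |2000| = 2000; area = 1000; boundary points = 1 + 2 + 1 + 2 = 6; strictly interior points = area - boundary/2 + 1 = 998; answer 998
Stage 3: A2 = 998; w = -2; remainder = value at the root: 4*(-2)^4 + 8*(-2)^3 + 6*(-2)^2 - 8*(-2)^1 + 7 = (64) + (-64) + (24) + (16) + (7) = 47; answer 47

47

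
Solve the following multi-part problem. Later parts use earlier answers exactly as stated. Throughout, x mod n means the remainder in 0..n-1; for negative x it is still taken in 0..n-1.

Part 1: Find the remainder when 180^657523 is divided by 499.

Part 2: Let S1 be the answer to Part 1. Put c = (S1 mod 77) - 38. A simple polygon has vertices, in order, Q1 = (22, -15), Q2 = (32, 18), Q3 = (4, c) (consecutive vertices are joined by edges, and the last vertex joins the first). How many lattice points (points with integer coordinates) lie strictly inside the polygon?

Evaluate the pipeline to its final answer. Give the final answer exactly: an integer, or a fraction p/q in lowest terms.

Part 1: squarings mod 499: 180^1=180, 180^2=464, 180^4=227, 180^8=132, 180^16=458, 180^32=184, 180^64=423, 180^128=287, 180^256=34, 180^512=158, 180^1024=14, 180^2048=196, 180^4096=492, 180^8192=49, 180^16384=405, 180^32768=353, 180^65536=358, 180^131072=420, 180^262144=253, 180^524288=137; 180^657523 = 180^1 * 180^2 * 180^16 * 180^32 * 180^64 * 180^2048 * 180^131072 * 180^524288 = 385 (mod 499); answer 385
Part 2: S1 = 385; c = -38; cross terms: (22*18 - 32*-15)=876, (32*-38 - 4*18)=-1288, (4*-15 - 22*-38)=776; twice the area = |364| = 364; area = 182; boundary points = 1 + 28 + 1 = 30; strictly interior points = area - boundary/2 + 1 = 168; answer 168

168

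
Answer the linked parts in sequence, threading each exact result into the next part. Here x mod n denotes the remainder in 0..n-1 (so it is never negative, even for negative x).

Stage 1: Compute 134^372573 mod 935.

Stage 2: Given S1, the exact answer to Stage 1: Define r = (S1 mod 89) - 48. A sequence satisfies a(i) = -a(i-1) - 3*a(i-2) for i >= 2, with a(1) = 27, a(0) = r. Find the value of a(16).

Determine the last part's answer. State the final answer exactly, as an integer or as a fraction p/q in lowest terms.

-44319

Stage 1: squarings mod 935: 134^1=134, 134^2=191, 134^4=16, 134^8=256, 134^16=86, 134^32=851, 134^64=511, 134^128=256, 134^256=86, 134^512=851, 134^1024=511, 134^2048=256, 134^4096=86, 134^8192=851, 134^16384=511, 134^32768=256, 134^65536=86, 134^131072=851, 134^262144=511; 134^372573 = 134^1 * 134^4 * 134^8 * 134^16 * 134^64 * 134^256 * 134^512 * 134^1024 * 134^2048 * 134^8192 * 134^32768 * 134^65536 * 134^262144 = 19 (mod 935); answer 19
Stage 2: S1 = 19; r = -29; a(2) = -1*(27) - 3*(-29) = 60; iterating: a(2)=60, a(3)=-141, a(4)=-39, a(5)=462, a(6)=-345, a(7)=-1041, a(8)=2076, a(9)=1047, a(10)=-7275, a(11)=4134, a(12)=17691, a(13)=-30093, a(14)=-22980, a(15)=113259, a(16)=-44319; answer -44319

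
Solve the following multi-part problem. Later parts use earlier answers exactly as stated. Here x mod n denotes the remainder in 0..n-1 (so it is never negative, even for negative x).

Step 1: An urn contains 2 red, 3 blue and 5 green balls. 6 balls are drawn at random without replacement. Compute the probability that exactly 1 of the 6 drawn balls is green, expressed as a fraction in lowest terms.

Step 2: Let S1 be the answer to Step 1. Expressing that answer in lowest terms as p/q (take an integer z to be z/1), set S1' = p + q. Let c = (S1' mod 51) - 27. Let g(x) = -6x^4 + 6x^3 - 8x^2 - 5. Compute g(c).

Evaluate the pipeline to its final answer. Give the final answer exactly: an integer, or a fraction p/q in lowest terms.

Step 1: total draws C(10,6) = 210; favorable C(5,1)*C(5,5) = 5; P = 1/42; answer 1/42
Step 2: S1 = 1/42; threaded value p + q = 43; c = 16; -6*(16)^4 + 6*(16)^3 - 8*(16)^2 - 5 = (-393216) + (24576) + (-2048) + (-5) = -370693; answer -370693

-370693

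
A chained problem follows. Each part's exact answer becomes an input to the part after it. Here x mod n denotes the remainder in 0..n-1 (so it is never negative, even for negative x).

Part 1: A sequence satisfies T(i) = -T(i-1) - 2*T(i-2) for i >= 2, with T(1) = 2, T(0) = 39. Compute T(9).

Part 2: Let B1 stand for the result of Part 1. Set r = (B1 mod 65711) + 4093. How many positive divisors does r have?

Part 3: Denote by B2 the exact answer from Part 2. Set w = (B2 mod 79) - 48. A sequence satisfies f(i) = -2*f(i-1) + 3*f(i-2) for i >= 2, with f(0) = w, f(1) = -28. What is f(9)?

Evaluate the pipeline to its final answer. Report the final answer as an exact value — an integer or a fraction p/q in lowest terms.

Part 1: T(2) = -1*(2) - 2*(39) = -80; iterating: T(2)=-80, T(3)=76, T(4)=84, T(5)=-236, T(6)=68, T(7)=404, T(8)=-540, T(9)=-268; answer -268
Part 2: B1 = -268; r = 69536; 69536 = 2^5 * 41 * 53; number of divisors = (5+1) * (1+1) * (1+1) = 24; answer 24
Part 3: B2 = 24; w = -24; f(2) = -2*(-28) + 3*(-24) = -16; iterating: f(2)=-16, f(3)=-52, f(4)=56, f(5)=-268, f(6)=704, f(7)=-2212, f(8)=6536, f(9)=-19708; answer -19708

-19708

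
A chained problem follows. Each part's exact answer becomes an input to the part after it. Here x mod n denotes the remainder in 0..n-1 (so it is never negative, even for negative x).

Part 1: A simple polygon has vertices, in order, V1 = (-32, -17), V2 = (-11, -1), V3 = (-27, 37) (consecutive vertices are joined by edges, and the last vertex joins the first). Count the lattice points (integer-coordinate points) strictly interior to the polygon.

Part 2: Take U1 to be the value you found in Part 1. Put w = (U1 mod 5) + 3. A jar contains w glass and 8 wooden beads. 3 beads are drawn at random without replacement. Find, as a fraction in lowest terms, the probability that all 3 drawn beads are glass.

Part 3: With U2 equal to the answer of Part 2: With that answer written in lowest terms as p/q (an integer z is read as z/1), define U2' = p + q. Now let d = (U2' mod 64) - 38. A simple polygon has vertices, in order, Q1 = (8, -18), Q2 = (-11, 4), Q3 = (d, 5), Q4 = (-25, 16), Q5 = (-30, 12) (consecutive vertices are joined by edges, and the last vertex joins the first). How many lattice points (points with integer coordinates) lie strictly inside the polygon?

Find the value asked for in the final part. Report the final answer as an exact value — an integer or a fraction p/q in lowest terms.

370

Part 1: cross terms: (-32*-1 - -11*-17)=-155, (-11*37 - -27*-1)=-434, (-27*-17 - -32*37)=1643; twice the area = |1054| = 1054; area = 527; boundary points = 1 + 2 + 1 = 4; strictly interior points = area - boundary/2 + 1 = 526; answer 526
Part 2: U1 = 526; w = 4; total draws C(12,3) = 220; favorable C(4,3) = 4; P = 1/55; answer 1/55
Part 3: U2 = 1/55; threaded value p + q = 56; d = 18; cross terms: (8*4 - -11*-18)=-166, (-11*5 - 18*4)=-127, (18*16 - -25*5)=413, (-25*12 - -30*16)=180, (-30*-18 - 8*12)=444; twice the area = |744| = 744; area = 372; boundary points = 1 + 1 + 1 + 1 + 2 = 6; strictly interior points = area - boundary/2 + 1 = 370; answer 370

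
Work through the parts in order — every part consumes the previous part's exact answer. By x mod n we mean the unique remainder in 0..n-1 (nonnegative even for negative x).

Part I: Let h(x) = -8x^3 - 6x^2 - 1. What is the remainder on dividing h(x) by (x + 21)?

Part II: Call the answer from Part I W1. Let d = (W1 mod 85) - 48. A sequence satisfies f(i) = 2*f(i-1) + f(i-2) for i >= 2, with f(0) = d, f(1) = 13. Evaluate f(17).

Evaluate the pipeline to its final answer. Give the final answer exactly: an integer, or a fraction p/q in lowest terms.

Part I: remainder = value at the root: -8*(-21)^3 - 6*(-21)^2 - 1 = (74088) + (-2646) + (-1) = 71441; answer 71441
Part II: W1 = 71441; d = -7; f(2) = 2*(13) + 1*(-7) = 19; iterating: f(2)=19, f(3)=51, f(4)=121, f(5)=293, f(6)=707, f(7)=1707, f(8)=4121, f(9)=9949, f(10)=24019, f(11)=57987, f(12)=139993, f(13)=337973, f(14)=815939, f(15)=1969851, f(16)=4755641, f(17)=11481133; answer 11481133

11481133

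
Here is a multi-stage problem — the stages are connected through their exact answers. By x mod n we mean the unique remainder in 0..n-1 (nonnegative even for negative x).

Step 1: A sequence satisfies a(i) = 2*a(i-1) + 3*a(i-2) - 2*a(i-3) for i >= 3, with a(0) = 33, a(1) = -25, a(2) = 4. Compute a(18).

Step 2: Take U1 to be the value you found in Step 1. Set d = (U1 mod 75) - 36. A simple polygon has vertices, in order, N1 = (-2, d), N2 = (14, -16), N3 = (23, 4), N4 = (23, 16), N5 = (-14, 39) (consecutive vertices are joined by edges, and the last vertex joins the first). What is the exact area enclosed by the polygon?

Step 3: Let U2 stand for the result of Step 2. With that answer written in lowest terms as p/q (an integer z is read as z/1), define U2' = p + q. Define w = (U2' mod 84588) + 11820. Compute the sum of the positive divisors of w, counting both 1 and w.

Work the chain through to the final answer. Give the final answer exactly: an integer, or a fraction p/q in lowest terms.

20640

Step 1: a(3) = 2*(4) + 3*(-25) - 2*(33) = -133; iterating: a(3)=-133, a(4)=-204, a(5)=-815, a(6)=-1976, a(7)=-5989, a(8)=-16276, a(9)=-46567, a(10)=-129984, a(11)=-367117, a(12)=-1031052, a(13)=-2903487, a(14)=-8165896, a(15)=-22980149, a(16)=-64651012, a(17)=-181910679, a(18)=-511814096; answer -511814096
Step 2: U1 = -511814096; d = -32; cross terms: (-2*-16 - 14*-32)=480, (14*4 - 23*-16)=424, (23*16 - 23*4)=276, (23*39 - -14*16)=1121, (-14*-32 - -2*39)=526; twice the area = |2827| = 2827; area = 2827/2; answer 2827/2
Step 3: U2 = 2827/2; threaded value p + q = 2829; w = 14649; 14649 = 3 * 19 * 257; sigma = (1 + 3) * (1 + 19) * (1 + 257) = 4 * 20 * 258 = 20640; answer 20640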